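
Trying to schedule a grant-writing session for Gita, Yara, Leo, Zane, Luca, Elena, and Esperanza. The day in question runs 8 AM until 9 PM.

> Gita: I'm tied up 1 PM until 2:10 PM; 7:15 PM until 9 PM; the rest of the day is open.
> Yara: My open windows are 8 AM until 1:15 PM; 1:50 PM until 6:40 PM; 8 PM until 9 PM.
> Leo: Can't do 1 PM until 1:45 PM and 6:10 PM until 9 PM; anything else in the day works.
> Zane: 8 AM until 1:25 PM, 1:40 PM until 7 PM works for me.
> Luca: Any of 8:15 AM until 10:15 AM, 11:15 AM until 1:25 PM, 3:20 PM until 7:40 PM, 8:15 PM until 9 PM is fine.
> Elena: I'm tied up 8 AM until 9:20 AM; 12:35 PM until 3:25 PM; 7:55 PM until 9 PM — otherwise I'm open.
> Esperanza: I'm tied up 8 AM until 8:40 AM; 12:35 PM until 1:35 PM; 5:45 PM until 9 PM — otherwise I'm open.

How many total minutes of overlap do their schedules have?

Gita free: 08:00-13:00, 14:10-19:15 (invert busy blocks within the working day).
Yara free: 08:00-13:15, 13:50-18:40, 20:00-21:00.
Leo free: 08:00-13:00, 13:45-18:10 (invert busy blocks within the working day).
Zane free: 08:00-13:25, 13:40-19:00.
Luca free: 08:15-10:15, 11:15-13:25, 15:20-19:40, 20:15-21:00.
Elena free: 09:20-12:35, 15:25-19:55 (invert busy blocks within the working day).
Esperanza free: 08:40-12:35, 13:35-17:45 (invert busy blocks within the working day).
Gita ∩ Yara: 08:00-13:00, 14:10-18:40.
Gita ∩ Yara ∩ Leo: 08:00-13:00, 14:10-18:10.
Gita ∩ Yara ∩ Leo ∩ Zane: 08:00-13:00, 14:10-18:10.
Gita ∩ Yara ∩ Leo ∩ Zane ∩ Luca: 08:15-10:15, 11:15-13:00, 15:20-18:10.
Gita ∩ Yara ∩ Leo ∩ Zane ∩ Luca ∩ Elena: 09:20-10:15, 11:15-12:35, 15:25-18:10.
Gita ∩ Yara ∩ Leo ∩ Zane ∩ Luca ∩ Elena ∩ Esperanza: 09:20-10:15, 11:15-12:35, 15:25-17:45.
Summing the common windows: 55 + 80 + 140 = 275 minutes.

275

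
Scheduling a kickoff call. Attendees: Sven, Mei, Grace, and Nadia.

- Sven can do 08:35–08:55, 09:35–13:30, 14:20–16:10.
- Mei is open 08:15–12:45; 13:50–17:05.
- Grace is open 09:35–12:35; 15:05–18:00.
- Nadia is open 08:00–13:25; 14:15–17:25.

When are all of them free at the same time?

Sven ∩ Mei: 08:35-08:55, 09:35-12:45, 14:20-16:10.
Sven ∩ Mei ∩ Grace: 09:35-12:35, 15:05-16:10.
Sven ∩ Mei ∩ Grace ∩ Nadia: 09:35-12:35, 15:05-16:10.
So the common availability across everyone is 09:35-12:35, 15:05-16:10.

09:35-12:35, 15:05-16:10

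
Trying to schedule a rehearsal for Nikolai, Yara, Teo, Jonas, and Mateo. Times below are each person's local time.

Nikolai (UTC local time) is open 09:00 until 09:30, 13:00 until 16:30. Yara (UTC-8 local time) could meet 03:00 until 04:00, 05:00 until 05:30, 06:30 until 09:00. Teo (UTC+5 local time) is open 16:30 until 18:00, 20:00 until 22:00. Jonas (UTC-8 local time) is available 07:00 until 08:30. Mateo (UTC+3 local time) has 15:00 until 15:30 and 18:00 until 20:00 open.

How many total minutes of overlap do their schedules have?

Nikolai in UTC: 09:00-09:30, 13:00-16:30.
Yara in UTC: 11:00-12:00, 13:00-13:30, 14:30-17:00 (add 8h to convert from UTC-8).
Teo in UTC: 11:30-13:00, 15:00-17:00 (subtract 5h to convert from UTC+5).
Jonas in UTC: 15:00-16:30 (add 8h to convert from UTC-8).
Mateo in UTC: 12:00-12:30, 15:00-17:00 (subtract 3h to convert from UTC+3).
Nikolai ∩ Yara: 13:00-13:30, 14:30-16:30.
Nikolai ∩ Yara ∩ Teo: 15:00-16:30.
Nikolai ∩ Yara ∩ Teo ∩ Jonas: 15:00-16:30.
Nikolai ∩ Yara ∩ Teo ∩ Jonas ∩ Mateo: 15:00-16:30.
Those are the intersection windows.
That's a single block of 90 minutes.

90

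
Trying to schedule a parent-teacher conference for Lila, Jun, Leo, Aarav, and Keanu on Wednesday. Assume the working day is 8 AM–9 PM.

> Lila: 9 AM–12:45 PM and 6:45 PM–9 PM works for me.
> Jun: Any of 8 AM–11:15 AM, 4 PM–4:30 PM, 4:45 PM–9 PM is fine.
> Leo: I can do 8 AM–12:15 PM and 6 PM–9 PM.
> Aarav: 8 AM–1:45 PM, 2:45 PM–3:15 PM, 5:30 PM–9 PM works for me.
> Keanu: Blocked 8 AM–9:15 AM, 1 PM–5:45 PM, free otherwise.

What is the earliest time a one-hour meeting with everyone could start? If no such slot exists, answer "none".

09:15

Lila free: 09:00-12:45, 18:45-21:00.
Jun free: 08:00-11:15, 16:00-16:30, 16:45-21:00.
Leo free: 08:00-12:15, 18:00-21:00.
Aarav free: 08:00-13:45, 14:45-15:15, 17:30-21:00.
Keanu free: 09:15-13:00, 17:45-21:00 (invert busy blocks within the working day).
Lila ∩ Jun: 09:00-11:15, 18:45-21:00.
Lila ∩ Jun ∩ Leo: 09:00-11:15, 18:45-21:00.
Lila ∩ Jun ∩ Leo ∩ Aarav: 09:00-11:15, 18:45-21:00.
Lila ∩ Jun ∩ Leo ∩ Aarav ∩ Keanu: 09:15-11:15, 18:45-21:00.
The first common window of at least 60 minutes is 09:15-11:15, so the earliest start is 09:15.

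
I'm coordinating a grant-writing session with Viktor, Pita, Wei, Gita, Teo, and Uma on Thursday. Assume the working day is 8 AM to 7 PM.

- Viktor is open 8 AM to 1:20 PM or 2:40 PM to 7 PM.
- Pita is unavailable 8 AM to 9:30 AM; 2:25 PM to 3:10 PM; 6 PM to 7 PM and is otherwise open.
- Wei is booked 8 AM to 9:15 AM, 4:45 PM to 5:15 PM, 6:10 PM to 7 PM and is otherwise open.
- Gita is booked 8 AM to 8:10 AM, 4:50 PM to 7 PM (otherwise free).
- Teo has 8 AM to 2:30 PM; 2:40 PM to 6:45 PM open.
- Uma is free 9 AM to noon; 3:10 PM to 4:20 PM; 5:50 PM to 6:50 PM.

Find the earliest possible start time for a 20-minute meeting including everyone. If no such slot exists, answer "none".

09:30

Viktor free: 08:00-13:20, 14:40-19:00.
Pita free: 09:30-14:25, 15:10-18:00 (invert busy blocks within the working day).
Wei free: 09:15-16:45, 17:15-18:10 (invert busy blocks within the working day).
Gita free: 08:10-16:50 (invert busy blocks within the working day).
Teo free: 08:00-14:30, 14:40-18:45.
Uma free: 09:00-12:00, 15:10-16:20, 17:50-18:50.
Viktor ∩ Pita: 09:30-13:20, 15:10-18:00.
Viktor ∩ Pita ∩ Wei: 09:30-13:20, 15:10-16:45, 17:15-18:00.
Viktor ∩ Pita ∩ Wei ∩ Gita: 09:30-13:20, 15:10-16:45.
Viktor ∩ Pita ∩ Wei ∩ Gita ∩ Teo: 09:30-13:20, 15:10-16:45.
Viktor ∩ Pita ∩ Wei ∩ Gita ∩ Teo ∩ Uma: 09:30-12:00, 15:10-16:20.
So the common availability across everyone is 09:30-12:00, 15:10-16:20.
The first common window of at least 20 minutes is 09:30-12:00, so the earliest start is 09:30.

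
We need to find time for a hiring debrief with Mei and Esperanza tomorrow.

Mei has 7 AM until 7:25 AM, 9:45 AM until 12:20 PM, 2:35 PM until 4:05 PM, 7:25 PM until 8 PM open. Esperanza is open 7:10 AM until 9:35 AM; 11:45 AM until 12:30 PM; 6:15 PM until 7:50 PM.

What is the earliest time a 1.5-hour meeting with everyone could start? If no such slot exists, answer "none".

Mei ∩ Esperanza: 07:10-07:25, 11:45-12:20, 19:25-19:50.
No common window is at least 90 minutes long.

none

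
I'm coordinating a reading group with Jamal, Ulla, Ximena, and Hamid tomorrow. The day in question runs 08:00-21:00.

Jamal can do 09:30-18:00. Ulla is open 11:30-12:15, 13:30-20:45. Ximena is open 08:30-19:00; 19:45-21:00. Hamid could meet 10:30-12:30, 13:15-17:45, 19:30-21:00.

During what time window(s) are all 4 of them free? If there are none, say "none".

11:30-12:15, 13:30-17:45

Jamal ∩ Ulla: 11:30-12:15, 13:30-18:00.
Jamal ∩ Ulla ∩ Ximena: 11:30-12:15, 13:30-18:00.
Jamal ∩ Ulla ∩ Ximena ∩ Hamid: 11:30-12:15, 13:30-17:45.
So the common availability across everyone is 11:30-12:15, 13:30-17:45.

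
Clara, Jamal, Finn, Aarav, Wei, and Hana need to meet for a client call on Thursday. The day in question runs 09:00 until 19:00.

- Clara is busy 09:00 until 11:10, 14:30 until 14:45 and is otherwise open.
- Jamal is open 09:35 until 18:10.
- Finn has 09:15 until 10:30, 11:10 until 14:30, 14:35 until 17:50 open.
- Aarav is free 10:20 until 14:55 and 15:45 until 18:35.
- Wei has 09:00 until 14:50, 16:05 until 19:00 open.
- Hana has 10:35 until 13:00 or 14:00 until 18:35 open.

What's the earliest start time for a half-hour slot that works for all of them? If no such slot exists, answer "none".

Clara free: 11:10-14:30, 14:45-19:00 (invert busy blocks within the working day).
Jamal free: 09:35-18:10.
Finn free: 09:15-10:30, 11:10-14:30, 14:35-17:50.
Aarav free: 10:20-14:55, 15:45-18:35.
Wei free: 09:00-14:50, 16:05-19:00.
Hana free: 10:35-13:00, 14:00-18:35.
Clara ∩ Jamal: 11:10-14:30, 14:45-18:10.
Clara ∩ Jamal ∩ Finn: 11:10-14:30, 14:45-17:50.
Clara ∩ Jamal ∩ Finn ∩ Aarav: 11:10-14:30, 14:45-14:55, 15:45-17:50.
Clara ∩ Jamal ∩ Finn ∩ Aarav ∩ Wei: 11:10-14:30, 14:45-14:50, 16:05-17:50.
Clara ∩ Jamal ∩ Finn ∩ Aarav ∩ Wei ∩ Hana: 11:10-13:00, 14:00-14:30, 14:45-14:50, 16:05-17:50.
The first common window of at least 30 minutes is 11:10-13:00, so the earliest start is 11:10.

11:10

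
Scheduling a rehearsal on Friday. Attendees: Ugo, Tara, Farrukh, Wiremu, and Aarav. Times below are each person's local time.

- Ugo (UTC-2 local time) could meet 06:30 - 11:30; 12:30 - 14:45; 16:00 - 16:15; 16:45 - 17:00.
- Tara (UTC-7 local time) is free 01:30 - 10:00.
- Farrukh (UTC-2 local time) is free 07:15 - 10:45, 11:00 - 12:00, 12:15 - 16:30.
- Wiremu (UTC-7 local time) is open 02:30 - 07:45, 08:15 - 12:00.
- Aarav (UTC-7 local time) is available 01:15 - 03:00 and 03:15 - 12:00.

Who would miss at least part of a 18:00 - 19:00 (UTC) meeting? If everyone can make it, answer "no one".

Farrukh, Tara, Ugo

Ugo in UTC: 08:30-13:30, 14:30-16:45, 18:00-18:15, 18:45-19:00 (add 2h to convert from UTC-2).
Tara in UTC: 08:30-17:00 (add 7h to convert from UTC-7).
Farrukh in UTC: 09:15-12:45, 13:00-14:00, 14:15-18:30 (add 2h to convert from UTC-2).
Wiremu in UTC: 09:30-14:45, 15:15-19:00 (add 7h to convert from UTC-7).
Aarav in UTC: 08:15-10:00, 10:15-19:00 (add 7h to convert from UTC-7).
Ugo: not fully free for 18:00-19:00. Tara: not fully free for 18:00-19:00. Farrukh: not fully free for 18:00-19:00. Wiremu: free for 18:00-19:00. Aarav: free for 18:00-19:00.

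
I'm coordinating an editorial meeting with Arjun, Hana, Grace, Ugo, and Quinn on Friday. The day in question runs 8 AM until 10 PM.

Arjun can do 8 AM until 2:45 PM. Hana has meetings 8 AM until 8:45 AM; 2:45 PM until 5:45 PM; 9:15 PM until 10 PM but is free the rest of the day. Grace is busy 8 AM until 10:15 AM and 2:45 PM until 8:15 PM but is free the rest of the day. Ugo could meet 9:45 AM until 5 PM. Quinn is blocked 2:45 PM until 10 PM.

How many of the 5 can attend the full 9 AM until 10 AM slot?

3

Arjun free: 08:00-14:45.
Hana free: 08:45-14:45, 17:45-21:15 (invert busy blocks within the working day).
Grace free: 10:15-14:45, 20:15-22:00 (invert busy blocks within the working day).
Ugo free: 09:45-17:00.
Quinn free: 08:00-14:45 (invert busy blocks within the working day).
Arjun, Hana, and Quinn can make the full 09:00-10:00 slot — that's 3.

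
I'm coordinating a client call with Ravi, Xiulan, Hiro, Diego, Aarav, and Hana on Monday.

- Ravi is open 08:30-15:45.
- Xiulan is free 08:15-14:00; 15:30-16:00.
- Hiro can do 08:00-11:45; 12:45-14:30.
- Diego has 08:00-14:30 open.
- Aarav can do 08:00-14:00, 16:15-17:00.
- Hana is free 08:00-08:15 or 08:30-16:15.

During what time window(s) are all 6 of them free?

08:30-11:45, 12:45-14:00

Ravi ∩ Xiulan: 08:30-14:00, 15:30-15:45.
Ravi ∩ Xiulan ∩ Hiro: 08:30-11:45, 12:45-14:00.
Ravi ∩ Xiulan ∩ Hiro ∩ Diego: 08:30-11:45, 12:45-14:00.
Ravi ∩ Xiulan ∩ Hiro ∩ Diego ∩ Aarav: 08:30-11:45, 12:45-14:00.
Ravi ∩ Xiulan ∩ Hiro ∩ Diego ∩ Aarav ∩ Hana: 08:30-11:45, 12:45-14:00.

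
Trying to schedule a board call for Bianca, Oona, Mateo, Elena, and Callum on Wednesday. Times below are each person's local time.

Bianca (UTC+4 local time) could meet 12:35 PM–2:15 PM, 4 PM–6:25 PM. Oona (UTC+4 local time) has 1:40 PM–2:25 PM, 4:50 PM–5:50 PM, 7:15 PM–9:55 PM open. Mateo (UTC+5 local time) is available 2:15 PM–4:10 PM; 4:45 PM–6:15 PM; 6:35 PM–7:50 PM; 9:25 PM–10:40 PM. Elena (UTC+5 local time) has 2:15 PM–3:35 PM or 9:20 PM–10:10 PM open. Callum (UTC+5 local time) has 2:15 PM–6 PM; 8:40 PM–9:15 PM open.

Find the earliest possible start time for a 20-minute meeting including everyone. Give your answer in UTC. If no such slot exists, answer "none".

Bianca in UTC: 08:35-10:15, 12:00-14:25 (subtract 4h to convert from UTC+4).
Oona in UTC: 09:40-10:25, 12:50-13:50, 15:15-17:55 (subtract 4h to convert from UTC+4).
Mateo in UTC: 09:15-11:10, 11:45-13:15, 13:35-14:50, 16:25-17:40 (subtract 5h to convert from UTC+5).
Elena in UTC: 09:15-10:35, 16:20-17:10 (subtract 5h to convert from UTC+5).
Callum in UTC: 09:15-13:00, 15:40-16:15 (subtract 5h to convert from UTC+5).
Bianca ∩ Oona: 09:40-10:15, 12:50-13:50.
Bianca ∩ Oona ∩ Mateo: 09:40-10:15, 12:50-13:15, 13:35-13:50.
Bianca ∩ Oona ∩ Mateo ∩ Elena: 09:40-10:15.
Bianca ∩ Oona ∩ Mateo ∩ Elena ∩ Callum: 09:40-10:15.
The first common window of at least 20 minutes is 09:40-10:15, so the earliest start is 09:40.

09:40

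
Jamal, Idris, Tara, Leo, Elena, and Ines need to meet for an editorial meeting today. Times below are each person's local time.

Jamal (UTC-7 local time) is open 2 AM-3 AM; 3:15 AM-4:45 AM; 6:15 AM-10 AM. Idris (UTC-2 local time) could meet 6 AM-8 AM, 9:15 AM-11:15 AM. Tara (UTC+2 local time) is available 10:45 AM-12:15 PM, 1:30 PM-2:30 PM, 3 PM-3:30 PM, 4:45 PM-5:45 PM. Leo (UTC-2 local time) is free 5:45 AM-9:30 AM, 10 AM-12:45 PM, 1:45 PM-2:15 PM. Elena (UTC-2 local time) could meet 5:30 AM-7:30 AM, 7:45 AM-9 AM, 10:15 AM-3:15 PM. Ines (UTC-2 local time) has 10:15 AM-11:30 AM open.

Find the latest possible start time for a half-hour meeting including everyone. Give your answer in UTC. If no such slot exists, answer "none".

Jamal in UTC: 09:00-10:00, 10:15-11:45, 13:15-17:00 (add 7h to convert from UTC-7).
Idris in UTC: 08:00-10:00, 11:15-13:15 (add 2h to convert from UTC-2).
Tara in UTC: 08:45-10:15, 11:30-12:30, 13:00-13:30, 14:45-15:45 (subtract 2h to convert from UTC+2).
Leo in UTC: 07:45-11:30, 12:00-14:45, 15:45-16:15 (add 2h to convert from UTC-2).
Elena in UTC: 07:30-09:30, 09:45-11:00, 12:15-17:15 (add 2h to convert from UTC-2).
Ines in UTC: 12:15-13:30 (add 2h to convert from UTC-2).
Jamal ∩ Idris: 09:00-10:00, 11:15-11:45.
Jamal ∩ Idris ∩ Tara: 09:00-10:00, 11:30-11:45.
Jamal ∩ Idris ∩ Tara ∩ Leo: 09:00-10:00.
Jamal ∩ Idris ∩ Tara ∩ Leo ∩ Elena: 09:00-09:30, 09:45-10:00.
Jamal ∩ Idris ∩ Tara ∩ Leo ∩ Elena ∩ Ines: ∅.
There is no time when everyone is free.
No common window is at least 30 minutes long.

none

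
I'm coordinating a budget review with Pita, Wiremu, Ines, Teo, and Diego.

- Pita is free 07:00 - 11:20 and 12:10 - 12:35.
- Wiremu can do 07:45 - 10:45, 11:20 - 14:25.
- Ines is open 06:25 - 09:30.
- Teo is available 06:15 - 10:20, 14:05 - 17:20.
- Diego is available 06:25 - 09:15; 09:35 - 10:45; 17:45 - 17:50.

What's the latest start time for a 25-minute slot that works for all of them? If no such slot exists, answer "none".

Pita ∩ Wiremu: 07:45-10:45, 12:10-12:35.
Pita ∩ Wiremu ∩ Ines: 07:45-09:30.
Pita ∩ Wiremu ∩ Ines ∩ Teo: 07:45-09:30.
Pita ∩ Wiremu ∩ Ines ∩ Teo ∩ Diego: 07:45-09:15.
The last common window of at least 25 minutes is 07:45-09:15; a 25-minute meeting can start as late as 08:50 and still end by 09:15.

08:50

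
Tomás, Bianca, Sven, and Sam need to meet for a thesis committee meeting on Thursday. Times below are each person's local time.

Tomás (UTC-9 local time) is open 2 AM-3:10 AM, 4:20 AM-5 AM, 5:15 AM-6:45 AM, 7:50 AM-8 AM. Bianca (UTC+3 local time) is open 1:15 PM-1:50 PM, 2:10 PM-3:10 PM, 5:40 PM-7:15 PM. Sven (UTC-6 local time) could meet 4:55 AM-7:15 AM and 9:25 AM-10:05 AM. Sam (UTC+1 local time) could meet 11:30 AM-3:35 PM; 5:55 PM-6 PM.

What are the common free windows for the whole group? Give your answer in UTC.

11:10-12:10

Tomás in UTC: 11:00-12:10, 13:20-14:00, 14:15-15:45, 16:50-17:00 (add 9h to convert from UTC-9).
Bianca in UTC: 10:15-10:50, 11:10-12:10, 14:40-16:15 (subtract 3h to convert from UTC+3).
Sven in UTC: 10:55-13:15, 15:25-16:05 (add 6h to convert from UTC-6).
Sam in UTC: 10:30-14:35, 16:55-17:00 (subtract 1h to convert from UTC+1).
Tomás ∩ Bianca: 11:10-12:10, 14:40-15:45.
Tomás ∩ Bianca ∩ Sven: 11:10-12:10, 15:25-15:45.
Tomás ∩ Bianca ∩ Sven ∩ Sam: 11:10-12:10.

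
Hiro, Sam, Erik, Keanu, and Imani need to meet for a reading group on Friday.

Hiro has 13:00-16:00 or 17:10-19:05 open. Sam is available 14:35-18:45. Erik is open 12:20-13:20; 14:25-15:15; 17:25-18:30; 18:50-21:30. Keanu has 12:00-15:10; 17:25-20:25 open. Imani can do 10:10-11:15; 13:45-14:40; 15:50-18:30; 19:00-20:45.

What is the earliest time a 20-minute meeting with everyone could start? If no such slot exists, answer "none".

Hiro ∩ Sam: 14:35-16:00, 17:10-18:45.
Hiro ∩ Sam ∩ Erik: 14:35-15:15, 17:25-18:30.
Hiro ∩ Sam ∩ Erik ∩ Keanu: 14:35-15:10, 17:25-18:30.
Hiro ∩ Sam ∩ Erik ∩ Keanu ∩ Imani: 14:35-14:40, 17:25-18:30.
So the common availability across everyone is 14:35-14:40, 17:25-18:30.
The first common window of at least 20 minutes is 17:25-18:30, so the earliest start is 17:25.

17:25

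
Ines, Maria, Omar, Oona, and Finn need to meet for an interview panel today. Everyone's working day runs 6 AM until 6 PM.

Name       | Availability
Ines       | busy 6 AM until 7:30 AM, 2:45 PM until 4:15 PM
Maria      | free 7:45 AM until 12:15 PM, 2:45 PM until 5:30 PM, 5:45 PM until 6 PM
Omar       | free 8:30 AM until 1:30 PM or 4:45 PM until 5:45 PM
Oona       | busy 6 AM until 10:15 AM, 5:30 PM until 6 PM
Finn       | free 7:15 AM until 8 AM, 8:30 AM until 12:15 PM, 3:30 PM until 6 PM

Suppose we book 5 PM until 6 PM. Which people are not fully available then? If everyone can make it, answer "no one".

Maria, Omar, Oona

Ines free: 07:30-14:45, 16:15-18:00 (invert busy blocks within the working day).
Maria free: 07:45-12:15, 14:45-17:30, 17:45-18:00.
Omar free: 08:30-13:30, 16:45-17:45.
Oona free: 10:15-17:30 (invert busy blocks within the working day).
Finn free: 07:15-08:00, 08:30-12:15, 15:30-18:00.
Ines: free for 17:00-18:00. Maria: not fully free for 17:00-18:00. Omar: not fully free for 17:00-18:00. Oona: not fully free for 17:00-18:00. Finn: free for 17:00-18:00.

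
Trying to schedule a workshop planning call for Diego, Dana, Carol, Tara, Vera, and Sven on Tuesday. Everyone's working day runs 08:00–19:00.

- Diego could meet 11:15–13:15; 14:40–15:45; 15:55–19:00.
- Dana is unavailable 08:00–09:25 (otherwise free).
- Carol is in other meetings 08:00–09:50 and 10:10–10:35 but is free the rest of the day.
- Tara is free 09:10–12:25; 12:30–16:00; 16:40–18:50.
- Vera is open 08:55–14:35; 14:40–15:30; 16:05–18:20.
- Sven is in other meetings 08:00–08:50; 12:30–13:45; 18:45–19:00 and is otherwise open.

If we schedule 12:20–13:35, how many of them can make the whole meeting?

Diego free: 11:15-13:15, 14:40-15:45, 15:55-19:00.
Dana free: 09:25-19:00 (invert busy blocks within the working day).
Carol free: 09:50-10:10, 10:35-19:00 (invert busy blocks within the working day).
Tara free: 09:10-12:25, 12:30-16:00, 16:40-18:50.
Vera free: 08:55-14:35, 14:40-15:30, 16:05-18:20.
Sven free: 08:50-12:30, 13:45-18:45 (invert busy blocks within the working day).
Dana, Carol, and Vera can make the full 12:20-13:35 slot — that's 3.

3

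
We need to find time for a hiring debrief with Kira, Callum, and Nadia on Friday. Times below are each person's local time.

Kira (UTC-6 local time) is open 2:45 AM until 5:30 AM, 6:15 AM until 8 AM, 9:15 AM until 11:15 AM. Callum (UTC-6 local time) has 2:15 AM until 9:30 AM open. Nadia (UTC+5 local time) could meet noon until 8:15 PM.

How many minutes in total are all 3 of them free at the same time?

270

Kira in UTC: 08:45-11:30, 12:15-14:00, 15:15-17:15 (add 6h to convert from UTC-6).
Callum in UTC: 08:15-15:30 (add 6h to convert from UTC-6).
Nadia in UTC: 07:00-15:15 (subtract 5h to convert from UTC+5).
Kira ∩ Callum: 08:45-11:30, 12:15-14:00, 15:15-15:30.
Kira ∩ Callum ∩ Nadia: 08:45-11:30, 12:15-14:00.
Summing the common windows: 165 + 105 = 270 minutes.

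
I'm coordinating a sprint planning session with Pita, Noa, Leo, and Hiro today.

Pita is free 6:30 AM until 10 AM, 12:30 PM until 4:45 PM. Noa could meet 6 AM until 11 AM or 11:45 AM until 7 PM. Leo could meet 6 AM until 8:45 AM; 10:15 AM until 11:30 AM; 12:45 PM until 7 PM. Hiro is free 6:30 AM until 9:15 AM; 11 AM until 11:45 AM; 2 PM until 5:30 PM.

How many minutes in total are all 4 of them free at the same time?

300

Pita ∩ Noa: 06:30-10:00, 12:30-16:45.
Pita ∩ Noa ∩ Leo: 06:30-08:45, 12:45-16:45.
Pita ∩ Noa ∩ Leo ∩ Hiro: 06:30-08:45, 14:00-16:45.
So the common availability across everyone is 06:30-08:45, 14:00-16:45.
Summing the common windows: 135 + 165 = 300 minutes.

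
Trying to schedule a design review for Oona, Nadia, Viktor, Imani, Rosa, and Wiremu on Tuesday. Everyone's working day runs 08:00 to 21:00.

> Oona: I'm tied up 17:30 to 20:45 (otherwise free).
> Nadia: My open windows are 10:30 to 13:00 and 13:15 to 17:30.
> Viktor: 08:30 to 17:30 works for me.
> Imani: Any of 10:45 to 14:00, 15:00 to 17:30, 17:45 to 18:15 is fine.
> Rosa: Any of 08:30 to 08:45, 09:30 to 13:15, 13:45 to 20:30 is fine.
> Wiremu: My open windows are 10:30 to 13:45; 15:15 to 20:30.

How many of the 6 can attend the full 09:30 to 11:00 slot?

Oona free: 08:00-17:30, 20:45-21:00 (invert busy blocks within the working day).
Nadia free: 10:30-13:00, 13:15-17:30.
Viktor free: 08:30-17:30.
Imani free: 10:45-14:00, 15:00-17:30, 17:45-18:15.
Rosa free: 08:30-08:45, 09:30-13:15, 13:45-20:30.
Wiremu free: 10:30-13:45, 15:15-20:30.
Oona, Viktor, and Rosa can make the full 09:30-11:00 slot — that's 3.

3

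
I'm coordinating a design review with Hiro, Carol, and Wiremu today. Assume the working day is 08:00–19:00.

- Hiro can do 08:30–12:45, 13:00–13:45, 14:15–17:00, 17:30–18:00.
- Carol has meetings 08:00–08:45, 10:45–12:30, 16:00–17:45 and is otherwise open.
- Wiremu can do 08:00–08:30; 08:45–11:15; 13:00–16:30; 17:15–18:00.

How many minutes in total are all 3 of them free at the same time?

285

Hiro free: 08:30-12:45, 13:00-13:45, 14:15-17:00, 17:30-18:00.
Carol free: 08:45-10:45, 12:30-16:00, 17:45-19:00 (invert busy blocks within the working day).
Wiremu free: 08:00-08:30, 08:45-11:15, 13:00-16:30, 17:15-18:00.
Hiro ∩ Carol: 08:45-10:45, 12:30-12:45, 13:00-13:45, 14:15-16:00, 17:45-18:00.
Hiro ∩ Carol ∩ Wiremu: 08:45-10:45, 13:00-13:45, 14:15-16:00, 17:45-18:00.
Summing the common windows: 120 + 45 + 105 + 15 = 285 minutes.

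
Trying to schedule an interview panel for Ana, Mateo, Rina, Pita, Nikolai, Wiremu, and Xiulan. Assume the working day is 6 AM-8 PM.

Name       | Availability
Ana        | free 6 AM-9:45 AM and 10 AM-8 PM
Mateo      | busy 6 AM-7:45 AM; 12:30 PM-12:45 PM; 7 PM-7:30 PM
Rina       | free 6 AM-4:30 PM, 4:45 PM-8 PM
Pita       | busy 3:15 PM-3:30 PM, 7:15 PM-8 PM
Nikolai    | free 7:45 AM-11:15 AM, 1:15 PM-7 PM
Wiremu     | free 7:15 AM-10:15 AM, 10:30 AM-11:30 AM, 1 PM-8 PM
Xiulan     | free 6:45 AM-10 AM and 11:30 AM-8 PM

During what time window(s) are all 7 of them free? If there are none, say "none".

07:45-09:45, 13:15-15:15, 15:30-16:30, 16:45-19:00

Ana free: 06:00-09:45, 10:00-20:00.
Mateo free: 07:45-12:30, 12:45-19:00, 19:30-20:00 (invert busy blocks within the working day).
Rina free: 06:00-16:30, 16:45-20:00.
Pita free: 06:00-15:15, 15:30-19:15 (invert busy blocks within the working day).
Nikolai free: 07:45-11:15, 13:15-19:00.
Wiremu free: 07:15-10:15, 10:30-11:30, 13:00-20:00.
Xiulan free: 06:45-10:00, 11:30-20:00.
Ana ∩ Mateo: 07:45-09:45, 10:00-12:30, 12:45-19:00, 19:30-20:00.
Ana ∩ Mateo ∩ Rina: 07:45-09:45, 10:00-12:30, 12:45-16:30, 16:45-19:00, 19:30-20:00.
Ana ∩ Mateo ∩ Rina ∩ Pita: 07:45-09:45, 10:00-12:30, 12:45-15:15, 15:30-16:30, 16:45-19:00.
Ana ∩ Mateo ∩ Rina ∩ Pita ∩ Nikolai: 07:45-09:45, 10:00-11:15, 13:15-15:15, 15:30-16:30, 16:45-19:00.
Ana ∩ Mateo ∩ Rina ∩ Pita ∩ Nikolai ∩ Wiremu: 07:45-09:45, 10:00-10:15, 10:30-11:15, 13:15-15:15, 15:30-16:30, 16:45-19:00.
Ana ∩ Mateo ∩ Rina ∩ Pita ∩ Nikolai ∩ Wiremu ∩ Xiulan: 07:45-09:45, 13:15-15:15, 15:30-16:30, 16:45-19:00.
So the common availability across everyone is 07:45-09:45, 13:15-15:15, 15:30-16:30, 16:45-19:00.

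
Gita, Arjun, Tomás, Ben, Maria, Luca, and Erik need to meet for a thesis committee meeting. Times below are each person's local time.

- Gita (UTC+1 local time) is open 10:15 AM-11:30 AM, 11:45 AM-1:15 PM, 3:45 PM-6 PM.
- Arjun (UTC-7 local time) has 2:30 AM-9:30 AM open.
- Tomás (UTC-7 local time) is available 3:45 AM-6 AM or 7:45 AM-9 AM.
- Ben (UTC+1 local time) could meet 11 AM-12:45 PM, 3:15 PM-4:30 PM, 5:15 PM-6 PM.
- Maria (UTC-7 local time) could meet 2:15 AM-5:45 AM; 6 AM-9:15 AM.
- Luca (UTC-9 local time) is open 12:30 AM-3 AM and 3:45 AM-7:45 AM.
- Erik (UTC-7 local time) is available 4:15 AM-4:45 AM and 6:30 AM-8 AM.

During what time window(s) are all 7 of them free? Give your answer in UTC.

11:15-11:45, 14:45-15:00

Gita in UTC: 09:15-10:30, 10:45-12:15, 14:45-17:00 (subtract 1h to convert from UTC+1).
Arjun in UTC: 09:30-16:30 (add 7h to convert from UTC-7).
Tomás in UTC: 10:45-13:00, 14:45-16:00 (add 7h to convert from UTC-7).
Ben in UTC: 10:00-11:45, 14:15-15:30, 16:15-17:00 (subtract 1h to convert from UTC+1).
Maria in UTC: 09:15-12:45, 13:00-16:15 (add 7h to convert from UTC-7).
Luca in UTC: 09:30-12:00, 12:45-16:45 (add 9h to convert from UTC-9).
Erik in UTC: 11:15-11:45, 13:30-15:00 (add 7h to convert from UTC-7).
Gita ∩ Arjun: 09:30-10:30, 10:45-12:15, 14:45-16:30.
Gita ∩ Arjun ∩ Tomás: 10:45-12:15, 14:45-16:00.
Gita ∩ Arjun ∩ Tomás ∩ Ben: 10:45-11:45, 14:45-15:30.
Gita ∩ Arjun ∩ Tomás ∩ Ben ∩ Maria: 10:45-11:45, 14:45-15:30.
Gita ∩ Arjun ∩ Tomás ∩ Ben ∩ Maria ∩ Luca: 10:45-11:45, 14:45-15:30.
Gita ∩ Arjun ∩ Tomás ∩ Ben ∩ Maria ∩ Luca ∩ Erik: 11:15-11:45, 14:45-15:00.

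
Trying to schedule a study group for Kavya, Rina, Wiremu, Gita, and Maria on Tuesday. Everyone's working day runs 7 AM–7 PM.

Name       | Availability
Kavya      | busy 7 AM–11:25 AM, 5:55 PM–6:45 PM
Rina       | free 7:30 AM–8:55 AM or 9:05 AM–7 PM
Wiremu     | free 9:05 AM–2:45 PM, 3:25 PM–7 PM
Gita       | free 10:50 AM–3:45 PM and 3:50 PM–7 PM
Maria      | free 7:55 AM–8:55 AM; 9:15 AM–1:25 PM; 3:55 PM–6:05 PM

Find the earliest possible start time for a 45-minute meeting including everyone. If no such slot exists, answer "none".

Kavya free: 11:25-17:55, 18:45-19:00 (invert busy blocks within the working day).
Rina free: 07:30-08:55, 09:05-19:00.
Wiremu free: 09:05-14:45, 15:25-19:00.
Gita free: 10:50-15:45, 15:50-19:00.
Maria free: 07:55-08:55, 09:15-13:25, 15:55-18:05.
Kavya ∩ Rina: 11:25-17:55, 18:45-19:00.
Kavya ∩ Rina ∩ Wiremu: 11:25-14:45, 15:25-17:55, 18:45-19:00.
Kavya ∩ Rina ∩ Wiremu ∩ Gita: 11:25-14:45, 15:25-15:45, 15:50-17:55, 18:45-19:00.
Kavya ∩ Rina ∩ Wiremu ∩ Gita ∩ Maria: 11:25-13:25, 15:55-17:55.
Those are the intersection windows.
The first common window of at least 45 minutes is 11:25-13:25, so the earliest start is 11:25.

11:25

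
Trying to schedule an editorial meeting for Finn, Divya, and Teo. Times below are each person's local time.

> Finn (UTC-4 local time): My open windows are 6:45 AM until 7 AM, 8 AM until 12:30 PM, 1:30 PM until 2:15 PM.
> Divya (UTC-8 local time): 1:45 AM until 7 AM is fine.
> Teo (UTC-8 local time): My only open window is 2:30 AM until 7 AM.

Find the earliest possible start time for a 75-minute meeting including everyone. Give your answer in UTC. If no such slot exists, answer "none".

12:00

Finn in UTC: 10:45-11:00, 12:00-16:30, 17:30-18:15 (add 4h to convert from UTC-4).
Divya in UTC: 09:45-15:00 (add 8h to convert from UTC-8).
Teo in UTC: 10:30-15:00 (add 8h to convert from UTC-8).
Finn ∩ Divya: 10:45-11:00, 12:00-15:00.
Finn ∩ Divya ∩ Teo: 10:45-11:00, 12:00-15:00.
So the common availability across everyone is 10:45-11:00, 12:00-15:00.
The first common window of at least 75 minutes is 12:00-15:00, so the earliest start is 12:00.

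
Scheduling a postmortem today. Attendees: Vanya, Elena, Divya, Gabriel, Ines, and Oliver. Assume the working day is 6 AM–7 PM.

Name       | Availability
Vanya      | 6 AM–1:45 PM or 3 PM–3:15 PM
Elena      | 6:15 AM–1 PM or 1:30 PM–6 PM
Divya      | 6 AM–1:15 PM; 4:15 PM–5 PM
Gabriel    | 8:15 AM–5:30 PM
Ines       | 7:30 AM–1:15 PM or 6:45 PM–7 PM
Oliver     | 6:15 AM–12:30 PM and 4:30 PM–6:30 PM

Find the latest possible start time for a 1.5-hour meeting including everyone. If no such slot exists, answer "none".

11:00

Vanya ∩ Elena: 06:15-13:00, 13:30-13:45, 15:00-15:15.
Vanya ∩ Elena ∩ Divya: 06:15-13:00.
Vanya ∩ Elena ∩ Divya ∩ Gabriel: 08:15-13:00.
Vanya ∩ Elena ∩ Divya ∩ Gabriel ∩ Ines: 08:15-13:00.
Vanya ∩ Elena ∩ Divya ∩ Gabriel ∩ Ines ∩ Oliver: 08:15-12:30.
The last common window of at least 90 minutes is 08:15-12:30; a 90-minute meeting can start as late as 11:00 and still end by 12:30.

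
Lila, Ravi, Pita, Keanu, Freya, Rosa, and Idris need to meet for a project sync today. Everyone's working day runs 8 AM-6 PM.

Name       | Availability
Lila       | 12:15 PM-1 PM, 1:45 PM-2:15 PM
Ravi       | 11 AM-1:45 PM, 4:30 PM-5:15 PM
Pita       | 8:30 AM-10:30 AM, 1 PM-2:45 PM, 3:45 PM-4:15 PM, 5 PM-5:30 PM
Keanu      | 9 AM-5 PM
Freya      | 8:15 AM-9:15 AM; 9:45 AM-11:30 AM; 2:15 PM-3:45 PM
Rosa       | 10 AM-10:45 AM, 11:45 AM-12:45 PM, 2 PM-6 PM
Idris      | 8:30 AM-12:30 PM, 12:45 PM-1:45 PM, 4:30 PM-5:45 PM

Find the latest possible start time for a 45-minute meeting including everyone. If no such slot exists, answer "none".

Lila ∩ Ravi: 12:15-13:00.
Lila ∩ Ravi ∩ Pita: ∅.
Lila ∩ Ravi ∩ Pita ∩ Keanu: ∅.
Lila ∩ Ravi ∩ Pita ∩ Keanu ∩ Freya: ∅.
Lila ∩ Ravi ∩ Pita ∩ Keanu ∩ Freya ∩ Rosa: ∅.
Lila ∩ Ravi ∩ Pita ∩ Keanu ∩ Freya ∩ Rosa ∩ Idris: ∅.
There is no time when everyone is free.
No common window is at least 45 minutes long.

none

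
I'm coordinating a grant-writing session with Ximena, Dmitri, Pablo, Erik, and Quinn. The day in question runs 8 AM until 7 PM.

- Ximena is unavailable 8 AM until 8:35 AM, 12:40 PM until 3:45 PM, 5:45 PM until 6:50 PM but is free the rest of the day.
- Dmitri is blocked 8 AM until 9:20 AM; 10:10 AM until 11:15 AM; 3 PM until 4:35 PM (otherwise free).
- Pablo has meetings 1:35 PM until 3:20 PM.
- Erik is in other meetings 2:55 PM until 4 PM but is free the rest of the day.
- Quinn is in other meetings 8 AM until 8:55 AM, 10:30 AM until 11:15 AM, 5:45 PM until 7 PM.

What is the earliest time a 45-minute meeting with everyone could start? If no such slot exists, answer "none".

09:20

Ximena free: 08:35-12:40, 15:45-17:45, 18:50-19:00 (invert busy blocks within the working day).
Dmitri free: 09:20-10:10, 11:15-15:00, 16:35-19:00 (invert busy blocks within the working day).
Pablo free: 08:00-13:35, 15:20-19:00 (invert busy blocks within the working day).
Erik free: 08:00-14:55, 16:00-19:00 (invert busy blocks within the working day).
Quinn free: 08:55-10:30, 11:15-17:45 (invert busy blocks within the working day).
Ximena ∩ Dmitri: 09:20-10:10, 11:15-12:40, 16:35-17:45, 18:50-19:00.
Ximena ∩ Dmitri ∩ Pablo: 09:20-10:10, 11:15-12:40, 16:35-17:45, 18:50-19:00.
Ximena ∩ Dmitri ∩ Pablo ∩ Erik: 09:20-10:10, 11:15-12:40, 16:35-17:45, 18:50-19:00.
Ximena ∩ Dmitri ∩ Pablo ∩ Erik ∩ Quinn: 09:20-10:10, 11:15-12:40, 16:35-17:45.
So the common availability across everyone is 09:20-10:10, 11:15-12:40, 16:35-17:45.
The first common window of at least 45 minutes is 09:20-10:10, so the earliest start is 09:20.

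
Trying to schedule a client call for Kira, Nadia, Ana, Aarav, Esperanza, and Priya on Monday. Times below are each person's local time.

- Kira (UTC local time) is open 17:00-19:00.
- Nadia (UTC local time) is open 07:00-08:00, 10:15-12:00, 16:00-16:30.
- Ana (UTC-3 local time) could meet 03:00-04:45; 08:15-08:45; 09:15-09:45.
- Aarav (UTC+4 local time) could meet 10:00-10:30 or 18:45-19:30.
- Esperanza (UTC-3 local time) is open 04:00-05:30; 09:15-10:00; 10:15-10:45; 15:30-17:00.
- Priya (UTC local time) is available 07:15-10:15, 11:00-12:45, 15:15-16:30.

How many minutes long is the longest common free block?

0

Kira in UTC: 17:00-19:00.
Nadia in UTC: 07:00-08:00, 10:15-12:00, 16:00-16:30.
Ana in UTC: 06:00-07:45, 11:15-11:45, 12:15-12:45 (add 3h to convert from UTC-3).
Aarav in UTC: 06:00-06:30, 14:45-15:30 (subtract 4h to convert from UTC+4).
Esperanza in UTC: 07:00-08:30, 12:15-13:00, 13:15-13:45, 18:30-20:00 (add 3h to convert from UTC-3).
Priya in UTC: 07:15-10:15, 11:00-12:45, 15:15-16:30.
Kira ∩ Nadia: ∅.
Kira ∩ Nadia ∩ Ana: ∅.
Kira ∩ Nadia ∩ Ana ∩ Aarav: ∅.
Kira ∩ Nadia ∩ Ana ∩ Aarav ∩ Esperanza: ∅.
Kira ∩ Nadia ∩ Ana ∩ Aarav ∩ Esperanza ∩ Priya: ∅.
There is no time when everyone is free.
No common window exists, so the longest block is 0 minutes.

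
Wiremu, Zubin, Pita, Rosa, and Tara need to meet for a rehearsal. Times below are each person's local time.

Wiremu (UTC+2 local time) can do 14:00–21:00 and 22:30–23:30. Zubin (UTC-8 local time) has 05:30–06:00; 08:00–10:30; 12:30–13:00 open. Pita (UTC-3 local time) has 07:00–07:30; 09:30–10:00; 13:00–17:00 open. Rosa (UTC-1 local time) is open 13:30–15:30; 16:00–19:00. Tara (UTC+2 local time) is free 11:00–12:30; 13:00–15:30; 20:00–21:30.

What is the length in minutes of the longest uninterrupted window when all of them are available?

30

Wiremu in UTC: 12:00-19:00, 20:30-21:30 (subtract 2h to convert from UTC+2).
Zubin in UTC: 13:30-14:00, 16:00-18:30, 20:30-21:00 (add 8h to convert from UTC-8).
Pita in UTC: 10:00-10:30, 12:30-13:00, 16:00-20:00 (add 3h to convert from UTC-3).
Rosa in UTC: 14:30-16:30, 17:00-20:00 (add 1h to convert from UTC-1).
Tara in UTC: 09:00-10:30, 11:00-13:30, 18:00-19:30 (subtract 2h to convert from UTC+2).
Wiremu ∩ Zubin: 13:30-14:00, 16:00-18:30, 20:30-21:00.
Wiremu ∩ Zubin ∩ Pita: 16:00-18:30.
Wiremu ∩ Zubin ∩ Pita ∩ Rosa: 16:00-16:30, 17:00-18:30.
Wiremu ∩ Zubin ∩ Pita ∩ Rosa ∩ Tara: 18:00-18:30.
The longest is 18:00-18:30 at 30 minutes.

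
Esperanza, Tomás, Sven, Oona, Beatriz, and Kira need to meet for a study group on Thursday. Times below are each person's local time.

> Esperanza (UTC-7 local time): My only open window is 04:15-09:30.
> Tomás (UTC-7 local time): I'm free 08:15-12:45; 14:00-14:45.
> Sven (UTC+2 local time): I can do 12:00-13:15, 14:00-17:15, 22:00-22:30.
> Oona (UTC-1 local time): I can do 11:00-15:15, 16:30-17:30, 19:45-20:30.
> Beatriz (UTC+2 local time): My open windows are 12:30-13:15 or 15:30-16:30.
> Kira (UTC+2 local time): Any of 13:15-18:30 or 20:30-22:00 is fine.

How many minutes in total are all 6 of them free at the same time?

0

Esperanza in UTC: 11:15-16:30 (add 7h to convert from UTC-7).
Tomás in UTC: 15:15-19:45, 21:00-21:45 (add 7h to convert from UTC-7).
Sven in UTC: 10:00-11:15, 12:00-15:15, 20:00-20:30 (subtract 2h to convert from UTC+2).
Oona in UTC: 12:00-16:15, 17:30-18:30, 20:45-21:30 (add 1h to convert from UTC-1).
Beatriz in UTC: 10:30-11:15, 13:30-14:30 (subtract 2h to convert from UTC+2).
Kira in UTC: 11:15-16:30, 18:30-20:00 (subtract 2h to convert from UTC+2).
Esperanza ∩ Tomás: 15:15-16:30.
Esperanza ∩ Tomás ∩ Sven: ∅.
Esperanza ∩ Tomás ∩ Sven ∩ Oona: ∅.
Esperanza ∩ Tomás ∩ Sven ∩ Oona ∩ Beatriz: ∅.
Esperanza ∩ Tomás ∩ Sven ∩ Oona ∩ Beatriz ∩ Kira: ∅.
There is no time when everyone is free.
There is no common window, so the total is 0 minutes.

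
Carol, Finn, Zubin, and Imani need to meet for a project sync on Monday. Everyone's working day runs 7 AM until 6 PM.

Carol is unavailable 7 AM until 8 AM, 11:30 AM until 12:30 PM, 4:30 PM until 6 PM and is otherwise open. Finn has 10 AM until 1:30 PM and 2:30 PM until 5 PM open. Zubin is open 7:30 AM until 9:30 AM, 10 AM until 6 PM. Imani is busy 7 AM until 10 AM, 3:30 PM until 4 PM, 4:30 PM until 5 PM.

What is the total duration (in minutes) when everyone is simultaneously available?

Carol free: 08:00-11:30, 12:30-16:30 (invert busy blocks within the working day).
Finn free: 10:00-13:30, 14:30-17:00.
Zubin free: 07:30-09:30, 10:00-18:00.
Imani free: 10:00-15:30, 16:00-16:30, 17:00-18:00 (invert busy blocks within the working day).
Carol ∩ Finn: 10:00-11:30, 12:30-13:30, 14:30-16:30.
Carol ∩ Finn ∩ Zubin: 10:00-11:30, 12:30-13:30, 14:30-16:30.
Carol ∩ Finn ∩ Zubin ∩ Imani: 10:00-11:30, 12:30-13:30, 14:30-15:30, 16:00-16:30.
Summing the common windows: 90 + 60 + 60 + 30 = 240 minutes.

240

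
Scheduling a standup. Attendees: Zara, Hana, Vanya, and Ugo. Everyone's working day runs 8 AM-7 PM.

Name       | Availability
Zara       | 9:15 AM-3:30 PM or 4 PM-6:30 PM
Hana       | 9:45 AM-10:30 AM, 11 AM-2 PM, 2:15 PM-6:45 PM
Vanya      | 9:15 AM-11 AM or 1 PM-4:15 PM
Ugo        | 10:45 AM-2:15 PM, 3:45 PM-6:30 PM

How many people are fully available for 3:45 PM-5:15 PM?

Hana and Ugo can make the full 15:45-17:15 slot — that's 2.

2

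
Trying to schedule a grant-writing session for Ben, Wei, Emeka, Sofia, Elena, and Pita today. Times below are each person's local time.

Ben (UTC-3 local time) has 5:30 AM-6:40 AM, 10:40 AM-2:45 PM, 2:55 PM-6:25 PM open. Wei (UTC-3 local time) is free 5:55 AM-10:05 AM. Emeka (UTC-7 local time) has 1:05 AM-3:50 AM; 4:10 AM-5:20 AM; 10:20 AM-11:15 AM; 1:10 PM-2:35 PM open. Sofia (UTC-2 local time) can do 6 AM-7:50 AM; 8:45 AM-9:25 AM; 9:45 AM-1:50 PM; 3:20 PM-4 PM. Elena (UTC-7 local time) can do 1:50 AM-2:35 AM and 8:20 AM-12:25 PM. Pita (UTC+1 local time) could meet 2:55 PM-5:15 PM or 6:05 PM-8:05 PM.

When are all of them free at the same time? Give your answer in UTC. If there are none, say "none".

none

Ben in UTC: 08:30-09:40, 13:40-17:45, 17:55-21:25 (add 3h to convert from UTC-3).
Wei in UTC: 08:55-13:05 (add 3h to convert from UTC-3).
Emeka in UTC: 08:05-10:50, 11:10-12:20, 17:20-18:15, 20:10-21:35 (add 7h to convert from UTC-7).
Sofia in UTC: 08:00-09:50, 10:45-11:25, 11:45-15:50, 17:20-18:00 (add 2h to convert from UTC-2).
Elena in UTC: 08:50-09:35, 15:20-19:25 (add 7h to convert from UTC-7).
Pita in UTC: 13:55-16:15, 17:05-19:05 (subtract 1h to convert from UTC+1).
Ben ∩ Wei: 08:55-09:40.
Ben ∩ Wei ∩ Emeka: 08:55-09:40.
Ben ∩ Wei ∩ Emeka ∩ Sofia: 08:55-09:40.
Ben ∩ Wei ∩ Emeka ∩ Sofia ∩ Elena: 08:55-09:35.
Ben ∩ Wei ∩ Emeka ∩ Sofia ∩ Elena ∩ Pita: ∅.
There is no time when everyone is free.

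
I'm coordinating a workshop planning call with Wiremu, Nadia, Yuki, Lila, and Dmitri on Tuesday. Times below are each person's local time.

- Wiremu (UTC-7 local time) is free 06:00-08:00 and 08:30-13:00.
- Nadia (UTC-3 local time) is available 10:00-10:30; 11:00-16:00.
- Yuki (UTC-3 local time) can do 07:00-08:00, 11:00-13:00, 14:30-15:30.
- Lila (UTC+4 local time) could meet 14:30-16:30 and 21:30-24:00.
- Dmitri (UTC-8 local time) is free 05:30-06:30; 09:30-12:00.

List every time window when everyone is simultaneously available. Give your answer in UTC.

Wiremu in UTC: 13:00-15:00, 15:30-20:00 (add 7h to convert from UTC-7).
Nadia in UTC: 13:00-13:30, 14:00-19:00 (add 3h to convert from UTC-3).
Yuki in UTC: 10:00-11:00, 14:00-16:00, 17:30-18:30 (add 3h to convert from UTC-3).
Lila in UTC: 10:30-12:30, 17:30-20:00 (subtract 4h to convert from UTC+4).
Dmitri in UTC: 13:30-14:30, 17:30-20:00 (add 8h to convert from UTC-8).
Wiremu ∩ Nadia: 13:00-13:30, 14:00-15:00, 15:30-19:00.
Wiremu ∩ Nadia ∩ Yuki: 14:00-15:00, 15:30-16:00, 17:30-18:30.
Wiremu ∩ Nadia ∩ Yuki ∩ Lila: 17:30-18:30.
Wiremu ∩ Nadia ∩ Yuki ∩ Lila ∩ Dmitri: 17:30-18:30.
So the common availability across everyone is 17:30-18:30.

17:30-18:30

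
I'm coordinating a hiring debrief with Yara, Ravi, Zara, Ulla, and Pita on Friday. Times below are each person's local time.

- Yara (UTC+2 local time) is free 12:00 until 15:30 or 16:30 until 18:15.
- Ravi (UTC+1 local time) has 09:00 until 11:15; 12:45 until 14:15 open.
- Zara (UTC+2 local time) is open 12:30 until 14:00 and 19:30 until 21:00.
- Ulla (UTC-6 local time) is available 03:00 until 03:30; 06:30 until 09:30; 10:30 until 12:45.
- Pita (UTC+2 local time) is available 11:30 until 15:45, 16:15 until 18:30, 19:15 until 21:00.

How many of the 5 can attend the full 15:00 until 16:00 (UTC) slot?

Yara in UTC: 10:00-13:30, 14:30-16:15 (subtract 2h to convert from UTC+2).
Ravi in UTC: 08:00-10:15, 11:45-13:15 (subtract 1h to convert from UTC+1).
Zara in UTC: 10:30-12:00, 17:30-19:00 (subtract 2h to convert from UTC+2).
Ulla in UTC: 09:00-09:30, 12:30-15:30, 16:30-18:45 (add 6h to convert from UTC-6).
Pita in UTC: 09:30-13:45, 14:15-16:30, 17:15-19:00 (subtract 2h to convert from UTC+2).
Yara and Pita can make the full 15:00-16:00 slot — that's 2.

2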